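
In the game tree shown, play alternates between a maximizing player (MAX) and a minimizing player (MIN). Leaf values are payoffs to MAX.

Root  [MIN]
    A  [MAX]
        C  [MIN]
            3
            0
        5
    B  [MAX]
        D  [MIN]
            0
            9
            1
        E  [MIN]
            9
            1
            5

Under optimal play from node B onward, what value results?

1

D (MIN): min(0, 9, 1) = 0
E (MIN): min(9, 1, 5) = 1
B (MAX): max(0, 1) = 1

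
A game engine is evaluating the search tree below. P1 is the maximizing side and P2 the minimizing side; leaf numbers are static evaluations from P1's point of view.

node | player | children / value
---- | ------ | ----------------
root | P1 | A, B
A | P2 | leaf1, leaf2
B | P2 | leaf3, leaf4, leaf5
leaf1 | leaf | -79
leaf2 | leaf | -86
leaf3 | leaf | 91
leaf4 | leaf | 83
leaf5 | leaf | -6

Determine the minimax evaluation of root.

-6

A (P2): min(-79, -86) = -86
B (P2): min(91, 83, -6) = -6
root (P1): max(-86, -6) = -6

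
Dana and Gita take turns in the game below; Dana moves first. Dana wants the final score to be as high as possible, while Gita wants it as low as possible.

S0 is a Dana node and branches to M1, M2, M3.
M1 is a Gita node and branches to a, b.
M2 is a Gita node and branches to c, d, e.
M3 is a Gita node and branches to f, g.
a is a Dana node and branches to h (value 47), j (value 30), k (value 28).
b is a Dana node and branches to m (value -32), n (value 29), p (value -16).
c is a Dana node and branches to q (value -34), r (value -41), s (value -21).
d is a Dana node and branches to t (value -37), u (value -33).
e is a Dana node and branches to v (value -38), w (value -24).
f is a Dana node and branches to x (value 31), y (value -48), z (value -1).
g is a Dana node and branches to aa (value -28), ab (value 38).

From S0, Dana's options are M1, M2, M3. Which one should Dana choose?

M3

a (Dana): max(47, 30, 28) = 47
b (Dana): max(-32, 29, -16) = 29
M1 (Gita): min(47, 29) = 29
c (Dana): max(-34, -41, -21) = -21
d (Dana): max(-37, -33) = -33
e (Dana): max(-38, -24) = -24
M2 (Gita): min(-21, -33, -24) = -33
f (Dana): max(31, -48, -1) = 31
g (Dana): max(-28, 38) = 38
M3 (Gita): min(31, 38) = 31
S0 (Dana): max(29, -33, 31) = 31
Dana at S0 wants the highest of {M1=29, M2=-33, M3=31}, so chooses M3.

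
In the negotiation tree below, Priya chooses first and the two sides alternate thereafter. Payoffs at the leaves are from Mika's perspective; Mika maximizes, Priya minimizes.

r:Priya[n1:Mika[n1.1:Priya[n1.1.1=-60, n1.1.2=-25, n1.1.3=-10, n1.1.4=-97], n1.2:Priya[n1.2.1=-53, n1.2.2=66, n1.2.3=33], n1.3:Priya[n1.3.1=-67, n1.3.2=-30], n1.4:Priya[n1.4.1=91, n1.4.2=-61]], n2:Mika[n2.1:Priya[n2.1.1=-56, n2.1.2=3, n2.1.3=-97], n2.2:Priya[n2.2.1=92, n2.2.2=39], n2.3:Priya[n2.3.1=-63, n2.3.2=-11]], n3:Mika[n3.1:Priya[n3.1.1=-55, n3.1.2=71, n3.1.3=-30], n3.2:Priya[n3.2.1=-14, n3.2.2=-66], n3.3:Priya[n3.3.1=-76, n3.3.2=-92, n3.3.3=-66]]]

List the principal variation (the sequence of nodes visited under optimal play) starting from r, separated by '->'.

r -> n3 -> n3.1 -> n3.1.1

n1.1 (Priya): min(-60, -25, -10, -97) = -97
n1.2 (Priya): min(-53, 66, 33) = -53
n1.3 (Priya): min(-67, -30) = -67
n1.4 (Priya): min(91, -61) = -61
n1 (Mika): max(-97, -53, -67, -61) = -53
n2.1 (Priya): min(-56, 3, -97) = -97
n2.2 (Priya): min(92, 39) = 39
n2.3 (Priya): min(-63, -11) = -63
n2 (Mika): max(-97, 39, -63) = 39
n3.1 (Priya): min(-55, 71, -30) = -55
n3.2 (Priya): min(-14, -66) = -66
n3.3 (Priya): min(-76, -92, -66) = -92
n3 (Mika): max(-55, -66, -92) = -55
r (Priya): min(-53, 39, -55) = -55
At r, Priya picks n3 (lowest: -55).
At n3, Mika picks n3.1 (highest: -55).
At n3.1, Priya picks n3.1.1 (lowest: -55).
Terminal value -55.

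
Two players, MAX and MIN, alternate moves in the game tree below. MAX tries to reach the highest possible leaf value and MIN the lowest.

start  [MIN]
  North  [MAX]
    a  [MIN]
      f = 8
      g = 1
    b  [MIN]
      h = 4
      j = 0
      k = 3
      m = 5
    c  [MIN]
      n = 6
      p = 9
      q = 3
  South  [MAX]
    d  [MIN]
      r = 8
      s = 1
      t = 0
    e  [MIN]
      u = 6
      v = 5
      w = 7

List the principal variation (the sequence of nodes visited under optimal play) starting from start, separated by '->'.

a (MIN): min(8, 1) = 1
b (MIN): min(4, 0, 3, 5) = 0
c (MIN): min(6, 9, 3) = 3
North (MAX): max(1, 0, 3) = 3
d (MIN): min(8, 1, 0) = 0
e (MIN): min(6, 5, 7) = 5
South (MAX): max(0, 5) = 5
start (MIN): min(3, 5) = 3
At start, MIN picks North (lowest: 3).
At North, MAX picks c (highest: 3).
At c, MIN picks q (lowest: 3).
Terminal value 3.

start -> North -> c -> q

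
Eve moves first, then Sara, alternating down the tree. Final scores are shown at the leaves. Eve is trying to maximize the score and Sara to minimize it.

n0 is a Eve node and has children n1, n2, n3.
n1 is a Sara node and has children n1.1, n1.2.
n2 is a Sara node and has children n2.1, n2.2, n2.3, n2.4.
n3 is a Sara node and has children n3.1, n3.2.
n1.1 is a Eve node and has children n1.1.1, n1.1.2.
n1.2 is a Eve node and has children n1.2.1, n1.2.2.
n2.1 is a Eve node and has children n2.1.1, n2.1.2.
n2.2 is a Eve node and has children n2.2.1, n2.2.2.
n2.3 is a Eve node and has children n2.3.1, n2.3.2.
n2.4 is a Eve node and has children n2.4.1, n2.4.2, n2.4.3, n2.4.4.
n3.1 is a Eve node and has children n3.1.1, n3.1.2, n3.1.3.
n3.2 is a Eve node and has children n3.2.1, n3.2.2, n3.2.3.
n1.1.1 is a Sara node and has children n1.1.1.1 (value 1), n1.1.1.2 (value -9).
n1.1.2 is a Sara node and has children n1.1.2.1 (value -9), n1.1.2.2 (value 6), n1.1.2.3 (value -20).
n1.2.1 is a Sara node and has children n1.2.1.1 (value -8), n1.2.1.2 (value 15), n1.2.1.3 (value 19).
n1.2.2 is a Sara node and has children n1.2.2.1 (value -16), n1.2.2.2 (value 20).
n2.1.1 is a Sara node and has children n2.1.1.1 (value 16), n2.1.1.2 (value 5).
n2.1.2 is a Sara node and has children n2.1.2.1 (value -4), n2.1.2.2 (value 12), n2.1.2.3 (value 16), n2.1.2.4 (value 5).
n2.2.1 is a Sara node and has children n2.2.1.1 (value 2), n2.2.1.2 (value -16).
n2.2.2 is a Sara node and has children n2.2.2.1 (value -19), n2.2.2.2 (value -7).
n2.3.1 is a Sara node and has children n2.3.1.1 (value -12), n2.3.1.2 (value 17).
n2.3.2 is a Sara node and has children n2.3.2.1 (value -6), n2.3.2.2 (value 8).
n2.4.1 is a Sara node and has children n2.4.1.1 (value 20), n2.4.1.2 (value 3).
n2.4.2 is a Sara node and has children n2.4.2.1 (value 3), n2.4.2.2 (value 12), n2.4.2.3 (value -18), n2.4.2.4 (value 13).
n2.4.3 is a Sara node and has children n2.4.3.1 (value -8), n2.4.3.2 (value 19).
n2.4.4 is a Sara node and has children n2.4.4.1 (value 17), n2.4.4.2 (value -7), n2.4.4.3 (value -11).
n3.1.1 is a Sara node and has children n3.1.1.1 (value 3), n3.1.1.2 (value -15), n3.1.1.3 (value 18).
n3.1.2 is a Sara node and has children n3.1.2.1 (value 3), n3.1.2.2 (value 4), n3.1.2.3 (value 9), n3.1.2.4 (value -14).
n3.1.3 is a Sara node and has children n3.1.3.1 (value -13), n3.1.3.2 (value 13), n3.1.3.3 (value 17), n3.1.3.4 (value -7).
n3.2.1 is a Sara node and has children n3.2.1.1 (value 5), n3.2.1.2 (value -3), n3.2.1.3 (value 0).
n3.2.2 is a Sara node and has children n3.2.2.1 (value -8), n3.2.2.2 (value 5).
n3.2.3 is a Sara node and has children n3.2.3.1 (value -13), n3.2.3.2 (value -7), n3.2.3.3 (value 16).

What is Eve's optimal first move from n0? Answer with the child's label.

n1.1.1 (Sara): min(1, -9) = -9
n1.1.2 (Sara): min(-9, 6, -20) = -20
n1.1 (Eve): max(-9, -20) = -9
n1.2.1 (Sara): min(-8, 15, 19) = -8
n1.2.2 (Sara): min(-16, 20) = -16
n1.2 (Eve): max(-8, -16) = -8
n1 (Sara): min(-9, -8) = -9
n2.1.1 (Sara): min(16, 5) = 5
n2.1.2 (Sara): min(-4, 12, 16, 5) = -4
n2.1 (Eve): max(5, -4) = 5
n2.2.1 (Sara): min(2, -16) = -16
n2.2.2 (Sara): min(-19, -7) = -19
n2.2 (Eve): max(-16, -19) = -16
n2.3.1 (Sara): min(-12, 17) = -12
n2.3.2 (Sara): min(-6, 8) = -6
n2.3 (Eve): max(-12, -6) = -6
n2.4.1 (Sara): min(20, 3) = 3
n2.4.2 (Sara): min(3, 12, -18, 13) = -18
n2.4.3 (Sara): min(-8, 19) = -8
n2.4.4 (Sara): min(17, -7, -11) = -11
n2.4 (Eve): max(3, -18, -8, -11) = 3
n2 (Sara): min(5, -16, -6, 3) = -16
n3.1.1 (Sara): min(3, -15, 18) = -15
n3.1.2 (Sara): min(3, 4, 9, -14) = -14
n3.1.3 (Sara): min(-13, 13, 17, -7) = -13
n3.1 (Eve): max(-15, -14, -13) = -13
n3.2.1 (Sara): min(5, -3, 0) = -3
n3.2.2 (Sara): min(-8, 5) = -8
n3.2.3 (Sara): min(-13, -7, 16) = -13
n3.2 (Eve): max(-3, -8, -13) = -3
n3 (Sara): min(-13, -3) = -13
n0 (Eve): max(-9, -16, -13) = -9
Eve at n0 wants the highest of {n1=-9, n2=-16, n3=-13}, so chooses n1.

n1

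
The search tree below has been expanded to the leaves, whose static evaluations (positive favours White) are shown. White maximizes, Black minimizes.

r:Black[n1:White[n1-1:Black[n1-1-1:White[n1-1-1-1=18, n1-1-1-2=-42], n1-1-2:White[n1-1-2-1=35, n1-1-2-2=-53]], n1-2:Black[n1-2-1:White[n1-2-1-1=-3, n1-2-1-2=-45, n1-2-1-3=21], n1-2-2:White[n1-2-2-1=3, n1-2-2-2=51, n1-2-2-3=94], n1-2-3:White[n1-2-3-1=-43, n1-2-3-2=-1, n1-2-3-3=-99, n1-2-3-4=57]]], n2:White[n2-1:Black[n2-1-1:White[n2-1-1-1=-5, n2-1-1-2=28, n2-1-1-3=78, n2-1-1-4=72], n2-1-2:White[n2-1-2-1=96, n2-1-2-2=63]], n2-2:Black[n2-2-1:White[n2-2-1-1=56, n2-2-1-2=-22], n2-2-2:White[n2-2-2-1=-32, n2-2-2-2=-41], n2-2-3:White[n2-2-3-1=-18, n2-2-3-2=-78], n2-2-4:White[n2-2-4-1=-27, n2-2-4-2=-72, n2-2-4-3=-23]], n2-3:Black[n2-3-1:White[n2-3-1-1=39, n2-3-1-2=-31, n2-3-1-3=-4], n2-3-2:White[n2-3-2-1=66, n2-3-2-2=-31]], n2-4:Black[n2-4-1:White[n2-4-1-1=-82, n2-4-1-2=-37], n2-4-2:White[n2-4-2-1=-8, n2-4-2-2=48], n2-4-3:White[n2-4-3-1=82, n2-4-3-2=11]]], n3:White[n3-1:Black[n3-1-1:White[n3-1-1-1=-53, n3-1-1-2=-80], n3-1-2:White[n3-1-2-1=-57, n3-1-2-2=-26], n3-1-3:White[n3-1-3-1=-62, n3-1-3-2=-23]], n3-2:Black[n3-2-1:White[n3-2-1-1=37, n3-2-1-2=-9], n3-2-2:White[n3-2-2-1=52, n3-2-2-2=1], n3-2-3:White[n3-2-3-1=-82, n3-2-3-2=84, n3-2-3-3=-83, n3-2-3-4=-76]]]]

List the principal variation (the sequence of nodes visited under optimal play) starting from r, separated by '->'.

r -> n1 -> n1-2 -> n1-2-1 -> n1-2-1-3

n1-1-1 (White): max(18, -42) = 18
n1-1-2 (White): max(35, -53) = 35
n1-1 (Black): min(18, 35) = 18
n1-2-1 (White): max(-3, -45, 21) = 21
n1-2-2 (White): max(3, 51, 94) = 94
n1-2-3 (White): max(-43, -1, -99, 57) = 57
n1-2 (Black): min(21, 94, 57) = 21
n1 (White): max(18, 21) = 21
n2-1-1 (White): max(-5, 28, 78, 72) = 78
n2-1-2 (White): max(96, 63) = 96
n2-1 (Black): min(78, 96) = 78
n2-2-1 (White): max(56, -22) = 56
n2-2-2 (White): max(-32, -41) = -32
n2-2-3 (White): max(-18, -78) = -18
n2-2-4 (White): max(-27, -72, -23) = -23
n2-2 (Black): min(56, -32, -18, -23) = -32
n2-3-1 (White): max(39, -31, -4) = 39
n2-3-2 (White): max(66, -31) = 66
n2-3 (Black): min(39, 66) = 39
n2-4-1 (White): max(-82, -37) = -37
n2-4-2 (White): max(-8, 48) = 48
n2-4-3 (White): max(82, 11) = 82
n2-4 (Black): min(-37, 48, 82) = -37
n2 (White): max(78, -32, 39, -37) = 78
n3-1-1 (White): max(-53, -80) = -53
n3-1-2 (White): max(-57, -26) = -26
n3-1-3 (White): max(-62, -23) = -23
n3-1 (Black): min(-53, -26, -23) = -53
n3-2-1 (White): max(37, -9) = 37
n3-2-2 (White): max(52, 1) = 52
n3-2-3 (White): max(-82, 84, -83, -76) = 84
n3-2 (Black): min(37, 52, 84) = 37
n3 (White): max(-53, 37) = 37
r (Black): min(21, 78, 37) = 21
At r, Black picks n1 (lowest: 21).
At n1, White picks n1-2 (highest: 21).
At n1-2, Black picks n1-2-1 (lowest: 21).
At n1-2-1, White picks n1-2-1-3 (highest: 21).
Terminal value 21.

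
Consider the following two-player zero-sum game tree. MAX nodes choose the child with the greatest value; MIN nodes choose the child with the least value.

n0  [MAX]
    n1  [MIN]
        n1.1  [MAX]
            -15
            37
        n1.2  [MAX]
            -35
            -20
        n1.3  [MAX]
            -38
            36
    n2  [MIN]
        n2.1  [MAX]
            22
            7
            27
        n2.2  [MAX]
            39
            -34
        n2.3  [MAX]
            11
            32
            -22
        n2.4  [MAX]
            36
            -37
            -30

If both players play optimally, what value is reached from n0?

27

n1.1 (MAX): max(-15, 37) = 37
n1.2 (MAX): max(-35, -20) = -20
n1.3 (MAX): max(-38, 36) = 36
n1 (MIN): min(37, -20, 36) = -20
n2.1 (MAX): max(22, 7, 27) = 27
n2.2 (MAX): max(39, -34) = 39
n2.3 (MAX): max(11, 32, -22) = 32
n2.4 (MAX): max(36, -37, -30) = 36
n2 (MIN): min(27, 39, 32, 36) = 27
n0 (MAX): max(-20, 27) = 27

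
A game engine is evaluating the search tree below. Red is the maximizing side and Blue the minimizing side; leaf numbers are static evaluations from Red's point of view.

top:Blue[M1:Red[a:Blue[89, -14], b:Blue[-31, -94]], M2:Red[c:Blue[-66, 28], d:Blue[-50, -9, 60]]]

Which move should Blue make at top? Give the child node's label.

a (Blue): min(89, -14) = -14
b (Blue): min(-31, -94) = -94
M1 (Red): max(-14, -94) = -14
c (Blue): min(-66, 28) = -66
d (Blue): min(-50, -9, 60) = -50
M2 (Red): max(-66, -50) = -50
top (Blue): min(-14, -50) = -50
Blue at top wants the lowest of {M1=-14, M2=-50}, so chooses M2.

M2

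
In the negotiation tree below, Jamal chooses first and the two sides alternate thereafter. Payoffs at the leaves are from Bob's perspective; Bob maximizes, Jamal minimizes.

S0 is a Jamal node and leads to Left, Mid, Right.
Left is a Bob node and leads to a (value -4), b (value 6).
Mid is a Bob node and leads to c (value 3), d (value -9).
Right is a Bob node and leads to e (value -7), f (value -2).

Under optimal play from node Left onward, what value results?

6

Left (Bob): max(-4, 6) = 6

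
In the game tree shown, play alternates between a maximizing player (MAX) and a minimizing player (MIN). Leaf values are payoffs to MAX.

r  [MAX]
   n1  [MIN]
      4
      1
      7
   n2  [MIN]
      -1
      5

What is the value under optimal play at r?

1

n1 (MIN): min(4, 1, 7) = 1
n2 (MIN): min(-1, 5) = -1
r (MAX): max(1, -1) = 1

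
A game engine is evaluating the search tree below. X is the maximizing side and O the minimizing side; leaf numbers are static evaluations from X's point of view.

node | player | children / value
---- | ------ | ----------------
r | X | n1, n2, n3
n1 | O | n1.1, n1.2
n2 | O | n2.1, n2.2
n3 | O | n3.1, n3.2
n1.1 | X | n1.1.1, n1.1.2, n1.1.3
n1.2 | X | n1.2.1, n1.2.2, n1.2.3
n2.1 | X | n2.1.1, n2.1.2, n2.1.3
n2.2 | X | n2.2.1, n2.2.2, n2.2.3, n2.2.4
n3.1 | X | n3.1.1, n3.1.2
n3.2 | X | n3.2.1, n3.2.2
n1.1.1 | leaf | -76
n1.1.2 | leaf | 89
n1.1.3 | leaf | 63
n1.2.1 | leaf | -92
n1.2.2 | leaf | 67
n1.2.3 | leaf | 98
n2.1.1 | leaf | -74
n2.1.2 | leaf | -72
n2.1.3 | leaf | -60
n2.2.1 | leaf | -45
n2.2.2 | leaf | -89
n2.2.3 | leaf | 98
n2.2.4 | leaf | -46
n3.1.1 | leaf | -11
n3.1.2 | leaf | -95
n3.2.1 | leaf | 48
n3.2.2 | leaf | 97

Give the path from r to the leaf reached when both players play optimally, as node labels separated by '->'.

n1.1 (X): max(-76, 89, 63) = 89
n1.2 (X): max(-92, 67, 98) = 98
n1 (O): min(89, 98) = 89
n2.1 (X): max(-74, -72, -60) = -60
n2.2 (X): max(-45, -89, 98, -46) = 98
n2 (O): min(-60, 98) = -60
n3.1 (X): max(-11, -95) = -11
n3.2 (X): max(48, 97) = 97
n3 (O): min(-11, 97) = -11
r (X): max(89, -60, -11) = 89
At r, X picks n1 (highest: 89).
At n1, O picks n1.1 (lowest: 89).
At n1.1, X picks n1.1.2 (highest: 89).
Terminal value 89.

r -> n1 -> n1.1 -> n1.1.2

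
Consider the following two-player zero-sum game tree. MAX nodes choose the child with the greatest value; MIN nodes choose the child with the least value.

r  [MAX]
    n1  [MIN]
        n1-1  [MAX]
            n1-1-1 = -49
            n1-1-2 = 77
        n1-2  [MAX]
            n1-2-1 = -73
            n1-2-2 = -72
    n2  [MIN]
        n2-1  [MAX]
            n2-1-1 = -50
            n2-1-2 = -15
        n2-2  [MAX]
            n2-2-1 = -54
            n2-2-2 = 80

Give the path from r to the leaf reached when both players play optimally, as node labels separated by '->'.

n1-1 (MAX): max(-49, 77) = 77
n1-2 (MAX): max(-73, -72) = -72
n1 (MIN): min(77, -72) = -72
n2-1 (MAX): max(-50, -15) = -15
n2-2 (MAX): max(-54, 80) = 80
n2 (MIN): min(-15, 80) = -15
r (MAX): max(-72, -15) = -15
At r, MAX picks n2 (highest: -15).
At n2, MIN picks n2-1 (lowest: -15).
At n2-1, MAX picks n2-1-2 (highest: -15).
Terminal value -15.

r -> n2 -> n2-1 -> n2-1-2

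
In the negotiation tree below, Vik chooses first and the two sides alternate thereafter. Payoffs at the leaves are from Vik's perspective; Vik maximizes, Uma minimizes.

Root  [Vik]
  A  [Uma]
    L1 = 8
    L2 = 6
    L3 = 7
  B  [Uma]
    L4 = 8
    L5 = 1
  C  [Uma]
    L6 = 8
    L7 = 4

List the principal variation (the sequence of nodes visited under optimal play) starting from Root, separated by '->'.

Root -> A -> L2

A (Uma): min(8, 6, 7) = 6
B (Uma): min(8, 1) = 1
C (Uma): min(8, 4) = 4
Root (Vik): max(6, 1, 4) = 6
At Root, Vik picks A (highest: 6).
At A, Uma picks L2 (lowest: 6).
Terminal value 6.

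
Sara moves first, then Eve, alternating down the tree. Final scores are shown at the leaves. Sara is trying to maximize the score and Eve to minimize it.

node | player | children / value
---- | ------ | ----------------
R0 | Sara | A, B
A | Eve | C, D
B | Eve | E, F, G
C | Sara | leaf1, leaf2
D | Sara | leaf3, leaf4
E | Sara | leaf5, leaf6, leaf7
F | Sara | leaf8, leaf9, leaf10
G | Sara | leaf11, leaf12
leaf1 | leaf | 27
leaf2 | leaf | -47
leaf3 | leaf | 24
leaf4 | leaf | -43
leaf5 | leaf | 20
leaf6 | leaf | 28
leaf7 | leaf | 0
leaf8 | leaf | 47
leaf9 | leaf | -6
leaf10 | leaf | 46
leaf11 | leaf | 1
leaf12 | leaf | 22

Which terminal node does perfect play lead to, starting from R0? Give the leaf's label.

leaf3

C (Sara): max(27, -47) = 27
D (Sara): max(24, -43) = 24
A (Eve): min(27, 24) = 24
E (Sara): max(20, 28, 0) = 28
F (Sara): max(47, -6, 46) = 47
G (Sara): max(1, 22) = 22
B (Eve): min(28, 47, 22) = 22
R0 (Sara): max(24, 22) = 24
At R0, Sara picks A (highest: 24).
At A, Eve picks D (lowest: 24).
At D, Sara picks leaf3 (highest: 24).
Terminal value 24.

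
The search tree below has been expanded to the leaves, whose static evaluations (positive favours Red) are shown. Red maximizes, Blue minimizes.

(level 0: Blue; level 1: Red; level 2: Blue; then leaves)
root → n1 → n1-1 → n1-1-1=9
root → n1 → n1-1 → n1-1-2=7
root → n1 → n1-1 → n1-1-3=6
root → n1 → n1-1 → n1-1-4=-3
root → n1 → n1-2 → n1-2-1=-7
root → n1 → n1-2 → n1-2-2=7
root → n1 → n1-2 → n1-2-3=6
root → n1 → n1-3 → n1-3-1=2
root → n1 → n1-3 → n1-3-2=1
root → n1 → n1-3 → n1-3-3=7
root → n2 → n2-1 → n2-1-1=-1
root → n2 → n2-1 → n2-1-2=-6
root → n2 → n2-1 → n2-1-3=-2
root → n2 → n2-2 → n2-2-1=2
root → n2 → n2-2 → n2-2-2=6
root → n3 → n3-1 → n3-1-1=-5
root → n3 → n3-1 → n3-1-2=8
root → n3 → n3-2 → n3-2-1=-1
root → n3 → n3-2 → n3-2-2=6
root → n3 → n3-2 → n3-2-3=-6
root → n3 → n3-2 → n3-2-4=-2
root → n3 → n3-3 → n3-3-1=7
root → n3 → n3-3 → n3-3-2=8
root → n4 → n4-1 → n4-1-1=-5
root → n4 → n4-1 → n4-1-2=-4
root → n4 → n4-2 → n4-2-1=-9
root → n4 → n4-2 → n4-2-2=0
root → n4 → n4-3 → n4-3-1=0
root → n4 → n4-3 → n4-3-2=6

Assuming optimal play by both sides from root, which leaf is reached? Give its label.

n1-1 (Blue): min(9, 7, 6, -3) = -3
n1-2 (Blue): min(-7, 7, 6) = -7
n1-3 (Blue): min(2, 1, 7) = 1
n1 (Red): max(-3, -7, 1) = 1
n2-1 (Blue): min(-1, -6, -2) = -6
n2-2 (Blue): min(2, 6) = 2
n2 (Red): max(-6, 2) = 2
n3-1 (Blue): min(-5, 8) = -5
n3-2 (Blue): min(-1, 6, -6, -2) = -6
n3-3 (Blue): min(7, 8) = 7
n3 (Red): max(-5, -6, 7) = 7
n4-1 (Blue): min(-5, -4) = -5
n4-2 (Blue): min(-9, 0) = -9
n4-3 (Blue): min(0, 6) = 0
n4 (Red): max(-5, -9, 0) = 0
root (Blue): min(1, 2, 7, 0) = 0
At root, Blue picks n4 (lowest: 0).
At n4, Red picks n4-3 (highest: 0).
At n4-3, Blue picks n4-3-1 (lowest: 0).
Terminal value 0.

n4-3-1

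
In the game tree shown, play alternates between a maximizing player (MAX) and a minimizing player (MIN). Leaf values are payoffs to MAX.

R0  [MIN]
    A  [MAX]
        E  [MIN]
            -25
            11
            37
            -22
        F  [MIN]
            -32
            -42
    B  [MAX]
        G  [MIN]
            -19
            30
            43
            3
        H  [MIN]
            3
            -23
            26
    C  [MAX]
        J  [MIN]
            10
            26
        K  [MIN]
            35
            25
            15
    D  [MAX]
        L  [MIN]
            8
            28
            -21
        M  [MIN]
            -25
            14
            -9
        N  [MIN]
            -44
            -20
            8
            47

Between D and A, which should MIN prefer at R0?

L (MIN): min(8, 28, -21) = -21
M (MIN): min(-25, 14, -9) = -25
N (MIN): min(-44, -20, 8, 47) = -44
D (MAX): max(-21, -25, -44) = -21
E (MIN): min(-25, 11, 37, -22) = -25
F (MIN): min(-32, -42) = -42
A (MAX): max(-25, -42) = -25
MIN prefers the lower value; D=-21, A=-25. A is better since -25 < -21.

A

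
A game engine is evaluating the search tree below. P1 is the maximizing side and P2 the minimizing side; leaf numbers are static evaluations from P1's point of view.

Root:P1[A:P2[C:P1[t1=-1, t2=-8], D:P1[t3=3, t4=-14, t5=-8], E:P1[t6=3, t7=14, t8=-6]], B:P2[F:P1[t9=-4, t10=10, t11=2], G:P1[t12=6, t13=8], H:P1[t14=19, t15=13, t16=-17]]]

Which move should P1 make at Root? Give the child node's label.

C (P1): max(-1, -8) = -1
D (P1): max(3, -14, -8) = 3
E (P1): max(3, 14, -6) = 14
A (P2): min(-1, 3, 14) = -1
F (P1): max(-4, 10, 2) = 10
G (P1): max(6, 8) = 8
H (P1): max(19, 13, -17) = 19
B (P2): min(10, 8, 19) = 8
Root (P1): max(-1, 8) = 8
P1 at Root wants the highest of {A=-1, B=8}, so chooses B.

B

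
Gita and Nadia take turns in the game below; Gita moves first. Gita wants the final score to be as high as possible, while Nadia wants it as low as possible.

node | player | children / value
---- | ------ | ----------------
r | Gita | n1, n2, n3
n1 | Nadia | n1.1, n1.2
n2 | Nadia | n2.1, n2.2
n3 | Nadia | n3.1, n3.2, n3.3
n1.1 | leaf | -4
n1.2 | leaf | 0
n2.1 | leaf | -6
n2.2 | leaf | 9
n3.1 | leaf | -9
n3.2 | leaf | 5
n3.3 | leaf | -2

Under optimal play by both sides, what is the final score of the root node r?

-4

n1 (Nadia): min(-4, 0) = -4
n2 (Nadia): min(-6, 9) = -6
n3 (Nadia): min(-9, 5, -2) = -9
r (Gita): max(-4, -6, -9) = -4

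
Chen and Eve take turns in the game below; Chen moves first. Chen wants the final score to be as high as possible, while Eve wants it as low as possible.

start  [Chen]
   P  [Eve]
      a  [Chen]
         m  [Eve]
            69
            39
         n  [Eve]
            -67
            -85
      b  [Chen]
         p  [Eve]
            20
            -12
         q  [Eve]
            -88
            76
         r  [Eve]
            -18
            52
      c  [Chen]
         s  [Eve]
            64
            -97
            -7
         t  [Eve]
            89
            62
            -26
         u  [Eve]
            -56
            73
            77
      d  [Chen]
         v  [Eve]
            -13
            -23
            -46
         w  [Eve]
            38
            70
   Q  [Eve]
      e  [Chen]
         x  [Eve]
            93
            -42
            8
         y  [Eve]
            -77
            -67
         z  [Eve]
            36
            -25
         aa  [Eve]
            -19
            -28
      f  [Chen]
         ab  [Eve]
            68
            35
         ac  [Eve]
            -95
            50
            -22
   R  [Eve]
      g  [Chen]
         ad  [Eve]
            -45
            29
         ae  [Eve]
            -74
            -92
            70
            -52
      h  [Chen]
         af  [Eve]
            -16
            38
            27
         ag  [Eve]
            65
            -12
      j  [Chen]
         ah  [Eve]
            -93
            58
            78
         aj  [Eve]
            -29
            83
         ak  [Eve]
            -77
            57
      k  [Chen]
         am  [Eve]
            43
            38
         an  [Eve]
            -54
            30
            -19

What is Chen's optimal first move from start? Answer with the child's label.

m (Eve): min(69, 39) = 39
n (Eve): min(-67, -85) = -85
a (Chen): max(39, -85) = 39
p (Eve): min(20, -12) = -12
q (Eve): min(-88, 76) = -88
r (Eve): min(-18, 52) = -18
b (Chen): max(-12, -88, -18) = -12
s (Eve): min(64, -97, -7) = -97
t (Eve): min(89, 62, -26) = -26
u (Eve): min(-56, 73, 77) = -56
c (Chen): max(-97, -26, -56) = -26
v (Eve): min(-13, -23, -46) = -46
w (Eve): min(38, 70) = 38
d (Chen): max(-46, 38) = 38
P (Eve): min(39, -12, -26, 38) = -26
x (Eve): min(93, -42, 8) = -42
y (Eve): min(-77, -67) = -77
z (Eve): min(36, -25) = -25
aa (Eve): min(-19, -28) = -28
e (Chen): max(-42, -77, -25, -28) = -25
ab (Eve): min(68, 35) = 35
ac (Eve): min(-95, 50, -22) = -95
f (Chen): max(35, -95) = 35
Q (Eve): min(-25, 35) = -25
ad (Eve): min(-45, 29) = -45
ae (Eve): min(-74, -92, 70, -52) = -92
g (Chen): max(-45, -92) = -45
af (Eve): min(-16, 38, 27) = -16
ag (Eve): min(65, -12) = -12
h (Chen): max(-16, -12) = -12
ah (Eve): min(-93, 58, 78) = -93
aj (Eve): min(-29, 83) = -29
ak (Eve): min(-77, 57) = -77
j (Chen): max(-93, -29, -77) = -29
am (Eve): min(43, 38) = 38
an (Eve): min(-54, 30, -19) = -54
k (Chen): max(38, -54) = 38
R (Eve): min(-45, -12, -29, 38) = -45
start (Chen): max(-26, -25, -45) = -25
Chen at start wants the highest of {P=-26, Q=-25, R=-45}, so chooses Q.

Q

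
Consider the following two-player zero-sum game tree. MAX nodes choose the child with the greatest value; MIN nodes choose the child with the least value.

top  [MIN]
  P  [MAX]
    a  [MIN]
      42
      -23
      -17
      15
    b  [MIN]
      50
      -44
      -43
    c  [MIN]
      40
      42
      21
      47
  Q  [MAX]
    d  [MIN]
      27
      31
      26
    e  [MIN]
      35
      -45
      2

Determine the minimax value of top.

a (MIN): min(42, -23, -17, 15) = -23
b (MIN): min(50, -44, -43) = -44
c (MIN): min(40, 42, 21, 47) = 21
P (MAX): max(-23, -44, 21) = 21
d (MIN): min(27, 31, 26) = 26
e (MIN): min(35, -45, 2) = -45
Q (MAX): max(26, -45) = 26
top (MIN): min(21, 26) = 21

21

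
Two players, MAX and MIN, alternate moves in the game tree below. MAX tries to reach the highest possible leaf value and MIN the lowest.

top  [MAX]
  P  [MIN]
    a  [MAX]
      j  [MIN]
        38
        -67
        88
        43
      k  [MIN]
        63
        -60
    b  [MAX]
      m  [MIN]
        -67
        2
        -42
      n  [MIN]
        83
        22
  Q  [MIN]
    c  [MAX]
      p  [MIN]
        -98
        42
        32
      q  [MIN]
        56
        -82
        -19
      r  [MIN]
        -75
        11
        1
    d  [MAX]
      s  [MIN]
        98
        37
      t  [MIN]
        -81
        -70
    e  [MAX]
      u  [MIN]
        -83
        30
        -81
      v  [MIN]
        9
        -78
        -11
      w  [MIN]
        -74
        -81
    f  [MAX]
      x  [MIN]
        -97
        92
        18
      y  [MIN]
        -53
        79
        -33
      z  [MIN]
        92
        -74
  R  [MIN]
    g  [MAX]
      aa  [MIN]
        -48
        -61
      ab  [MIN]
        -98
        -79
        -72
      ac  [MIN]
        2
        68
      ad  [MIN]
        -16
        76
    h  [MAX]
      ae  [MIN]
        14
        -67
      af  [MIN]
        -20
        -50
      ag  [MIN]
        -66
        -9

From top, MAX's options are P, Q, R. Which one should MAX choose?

R

j (MIN): min(38, -67, 88, 43) = -67
k (MIN): min(63, -60) = -60
a (MAX): max(-67, -60) = -60
m (MIN): min(-67, 2, -42) = -67
n (MIN): min(83, 22) = 22
b (MAX): max(-67, 22) = 22
P (MIN): min(-60, 22) = -60
p (MIN): min(-98, 42, 32) = -98
q (MIN): min(56, -82, -19) = -82
r (MIN): min(-75, 11, 1) = -75
c (MAX): max(-98, -82, -75) = -75
s (MIN): min(98, 37) = 37
t (MIN): min(-81, -70) = -81
d (MAX): max(37, -81) = 37
u (MIN): min(-83, 30, -81) = -83
v (MIN): min(9, -78, -11) = -78
w (MIN): min(-74, -81) = -81
e (MAX): max(-83, -78, -81) = -78
x (MIN): min(-97, 92, 18) = -97
y (MIN): min(-53, 79, -33) = -53
z (MIN): min(92, -74) = -74
f (MAX): max(-97, -53, -74) = -53
Q (MIN): min(-75, 37, -78, -53) = -78
aa (MIN): min(-48, -61) = -61
ab (MIN): min(-98, -79, -72) = -98
ac (MIN): min(2, 68) = 2
ad (MIN): min(-16, 76) = -16
g (MAX): max(-61, -98, 2, -16) = 2
ae (MIN): min(14, -67) = -67
af (MIN): min(-20, -50) = -50
ag (MIN): min(-66, -9) = -66
h (MAX): max(-67, -50, -66) = -50
R (MIN): min(2, -50) = -50
top (MAX): max(-60, -78, -50) = -50
MAX at top wants the highest of {P=-60, Q=-78, R=-50}, so chooses R.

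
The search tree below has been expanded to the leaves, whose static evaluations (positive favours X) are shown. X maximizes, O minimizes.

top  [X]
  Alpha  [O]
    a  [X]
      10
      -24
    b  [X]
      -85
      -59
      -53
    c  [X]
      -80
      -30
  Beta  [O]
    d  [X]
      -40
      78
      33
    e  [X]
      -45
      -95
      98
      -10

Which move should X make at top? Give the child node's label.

a (X): max(10, -24) = 10
b (X): max(-85, -59, -53) = -53
c (X): max(-80, -30) = -30
Alpha (O): min(10, -53, -30) = -53
d (X): max(-40, 78, 33) = 78
e (X): max(-45, -95, 98, -10) = 98
Beta (O): min(78, 98) = 78
top (X): max(-53, 78) = 78
X at top wants the highest of {Alpha=-53, Beta=78}, so chooses Beta.

Beta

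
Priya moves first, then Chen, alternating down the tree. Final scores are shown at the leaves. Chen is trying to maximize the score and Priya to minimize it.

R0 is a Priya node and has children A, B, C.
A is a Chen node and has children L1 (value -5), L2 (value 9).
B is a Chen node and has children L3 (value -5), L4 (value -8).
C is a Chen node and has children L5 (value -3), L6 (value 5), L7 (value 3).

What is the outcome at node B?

B (Chen): max(-5, -8) = -5

-5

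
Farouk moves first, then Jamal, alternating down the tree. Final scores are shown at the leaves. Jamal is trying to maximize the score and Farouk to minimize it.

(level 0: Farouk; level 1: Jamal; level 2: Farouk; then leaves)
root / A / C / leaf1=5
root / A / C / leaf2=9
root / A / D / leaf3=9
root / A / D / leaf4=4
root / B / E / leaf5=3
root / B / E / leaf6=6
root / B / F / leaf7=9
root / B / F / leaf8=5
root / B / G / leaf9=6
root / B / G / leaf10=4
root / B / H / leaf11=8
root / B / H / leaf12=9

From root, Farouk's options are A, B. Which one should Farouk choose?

A

C (Farouk): min(5, 9) = 5
D (Farouk): min(9, 4) = 4
A (Jamal): max(5, 4) = 5
E (Farouk): min(3, 6) = 3
F (Farouk): min(9, 5) = 5
G (Farouk): min(6, 4) = 4
H (Farouk): min(8, 9) = 8
B (Jamal): max(3, 5, 4, 8) = 8
root (Farouk): min(5, 8) = 5
Farouk at root wants the lowest of {A=5, B=8}, so chooses A.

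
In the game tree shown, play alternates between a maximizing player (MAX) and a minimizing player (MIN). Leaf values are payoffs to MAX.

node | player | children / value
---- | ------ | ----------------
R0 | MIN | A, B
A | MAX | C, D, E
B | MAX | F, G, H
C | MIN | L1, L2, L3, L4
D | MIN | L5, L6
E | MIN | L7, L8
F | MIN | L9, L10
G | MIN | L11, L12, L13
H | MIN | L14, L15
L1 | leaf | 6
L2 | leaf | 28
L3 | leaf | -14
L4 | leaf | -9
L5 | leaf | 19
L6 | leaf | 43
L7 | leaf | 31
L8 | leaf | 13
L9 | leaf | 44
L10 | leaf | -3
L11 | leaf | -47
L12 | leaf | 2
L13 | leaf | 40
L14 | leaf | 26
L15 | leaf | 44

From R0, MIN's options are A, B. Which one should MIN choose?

A

C (MIN): min(6, 28, -14, -9) = -14
D (MIN): min(19, 43) = 19
E (MIN): min(31, 13) = 13
A (MAX): max(-14, 19, 13) = 19
F (MIN): min(44, -3) = -3
G (MIN): min(-47, 2, 40) = -47
H (MIN): min(26, 44) = 26
B (MAX): max(-3, -47, 26) = 26
R0 (MIN): min(19, 26) = 19
MIN at R0 wants the lowest of {A=19, B=26}, so chooses A.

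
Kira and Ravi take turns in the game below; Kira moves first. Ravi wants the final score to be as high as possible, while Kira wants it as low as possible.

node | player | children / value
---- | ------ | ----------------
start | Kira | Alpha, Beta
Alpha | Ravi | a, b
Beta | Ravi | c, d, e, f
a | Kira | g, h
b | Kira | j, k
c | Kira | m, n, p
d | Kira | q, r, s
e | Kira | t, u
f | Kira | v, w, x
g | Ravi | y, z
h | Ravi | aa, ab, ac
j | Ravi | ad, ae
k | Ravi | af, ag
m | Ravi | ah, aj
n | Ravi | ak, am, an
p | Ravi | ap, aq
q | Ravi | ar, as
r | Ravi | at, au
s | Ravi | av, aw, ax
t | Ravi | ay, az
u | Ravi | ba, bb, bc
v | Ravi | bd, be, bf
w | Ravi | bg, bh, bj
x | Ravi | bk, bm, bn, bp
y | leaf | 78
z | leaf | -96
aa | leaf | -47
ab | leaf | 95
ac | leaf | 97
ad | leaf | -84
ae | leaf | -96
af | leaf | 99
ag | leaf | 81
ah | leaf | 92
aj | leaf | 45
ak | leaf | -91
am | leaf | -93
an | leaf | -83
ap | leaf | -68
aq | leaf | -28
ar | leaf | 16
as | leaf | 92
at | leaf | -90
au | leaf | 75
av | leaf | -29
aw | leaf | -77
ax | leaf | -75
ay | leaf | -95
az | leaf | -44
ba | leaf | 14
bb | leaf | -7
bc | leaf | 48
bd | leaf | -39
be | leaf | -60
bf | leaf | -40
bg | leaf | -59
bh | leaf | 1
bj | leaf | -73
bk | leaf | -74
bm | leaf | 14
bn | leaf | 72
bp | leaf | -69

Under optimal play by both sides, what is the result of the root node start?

-29

g (Ravi): max(78, -96) = 78
h (Ravi): max(-47, 95, 97) = 97
a (Kira): min(78, 97) = 78
j (Ravi): max(-84, -96) = -84
k (Ravi): max(99, 81) = 99
b (Kira): min(-84, 99) = -84
Alpha (Ravi): max(78, -84) = 78
m (Ravi): max(92, 45) = 92
n (Ravi): max(-91, -93, -83) = -83
p (Ravi): max(-68, -28) = -28
c (Kira): min(92, -83, -28) = -83
q (Ravi): max(16, 92) = 92
r (Ravi): max(-90, 75) = 75
s (Ravi): max(-29, -77, -75) = -29
d (Kira): min(92, 75, -29) = -29
t (Ravi): max(-95, -44) = -44
u (Ravi): max(14, -7, 48) = 48
e (Kira): min(-44, 48) = -44
v (Ravi): max(-39, -60, -40) = -39
w (Ravi): max(-59, 1, -73) = 1
x (Ravi): max(-74, 14, 72, -69) = 72
f (Kira): min(-39, 1, 72) = -39
Beta (Ravi): max(-83, -29, -44, -39) = -29
start (Kira): min(78, -29) = -29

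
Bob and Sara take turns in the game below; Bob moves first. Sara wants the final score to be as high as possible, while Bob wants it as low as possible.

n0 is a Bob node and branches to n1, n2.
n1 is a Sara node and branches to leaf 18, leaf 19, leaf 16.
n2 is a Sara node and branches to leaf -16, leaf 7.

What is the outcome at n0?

7

n1 (Sara): max(18, 19, 16) = 19
n2 (Sara): max(-16, 7) = 7
n0 (Bob): min(19, 7) = 7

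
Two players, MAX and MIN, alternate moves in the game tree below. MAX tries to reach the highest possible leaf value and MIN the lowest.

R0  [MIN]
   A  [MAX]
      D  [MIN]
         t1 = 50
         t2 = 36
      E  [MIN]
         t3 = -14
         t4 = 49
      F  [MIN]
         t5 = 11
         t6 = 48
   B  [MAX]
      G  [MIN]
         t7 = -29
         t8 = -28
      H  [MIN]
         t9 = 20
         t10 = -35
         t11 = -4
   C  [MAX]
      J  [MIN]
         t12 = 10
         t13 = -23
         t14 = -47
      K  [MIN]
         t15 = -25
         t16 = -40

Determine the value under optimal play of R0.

D (MIN): min(50, 36) = 36
E (MIN): min(-14, 49) = -14
F (MIN): min(11, 48) = 11
A (MAX): max(36, -14, 11) = 36
G (MIN): min(-29, -28) = -29
H (MIN): min(20, -35, -4) = -35
B (MAX): max(-29, -35) = -29
J (MIN): min(10, -23, -47) = -47
K (MIN): min(-25, -40) = -40
C (MAX): max(-47, -40) = -40
R0 (MIN): min(36, -29, -40) = -40

-40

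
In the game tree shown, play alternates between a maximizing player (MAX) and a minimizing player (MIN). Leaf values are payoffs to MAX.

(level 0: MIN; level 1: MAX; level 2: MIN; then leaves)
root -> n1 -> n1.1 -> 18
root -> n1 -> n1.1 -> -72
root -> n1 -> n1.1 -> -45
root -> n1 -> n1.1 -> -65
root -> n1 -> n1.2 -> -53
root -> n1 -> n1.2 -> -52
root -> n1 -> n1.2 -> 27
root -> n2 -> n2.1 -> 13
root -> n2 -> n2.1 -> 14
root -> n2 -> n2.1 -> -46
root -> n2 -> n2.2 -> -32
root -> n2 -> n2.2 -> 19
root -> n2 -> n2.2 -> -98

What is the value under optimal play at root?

n1.1 (MIN): min(18, -72, -45, -65) = -72
n1.2 (MIN): min(-53, -52, 27) = -53
n1 (MAX): max(-72, -53) = -53
n2.1 (MIN): min(13, 14, -46) = -46
n2.2 (MIN): min(-32, 19, -98) = -98
n2 (MAX): max(-46, -98) = -46
root (MIN): min(-53, -46) = -53

-53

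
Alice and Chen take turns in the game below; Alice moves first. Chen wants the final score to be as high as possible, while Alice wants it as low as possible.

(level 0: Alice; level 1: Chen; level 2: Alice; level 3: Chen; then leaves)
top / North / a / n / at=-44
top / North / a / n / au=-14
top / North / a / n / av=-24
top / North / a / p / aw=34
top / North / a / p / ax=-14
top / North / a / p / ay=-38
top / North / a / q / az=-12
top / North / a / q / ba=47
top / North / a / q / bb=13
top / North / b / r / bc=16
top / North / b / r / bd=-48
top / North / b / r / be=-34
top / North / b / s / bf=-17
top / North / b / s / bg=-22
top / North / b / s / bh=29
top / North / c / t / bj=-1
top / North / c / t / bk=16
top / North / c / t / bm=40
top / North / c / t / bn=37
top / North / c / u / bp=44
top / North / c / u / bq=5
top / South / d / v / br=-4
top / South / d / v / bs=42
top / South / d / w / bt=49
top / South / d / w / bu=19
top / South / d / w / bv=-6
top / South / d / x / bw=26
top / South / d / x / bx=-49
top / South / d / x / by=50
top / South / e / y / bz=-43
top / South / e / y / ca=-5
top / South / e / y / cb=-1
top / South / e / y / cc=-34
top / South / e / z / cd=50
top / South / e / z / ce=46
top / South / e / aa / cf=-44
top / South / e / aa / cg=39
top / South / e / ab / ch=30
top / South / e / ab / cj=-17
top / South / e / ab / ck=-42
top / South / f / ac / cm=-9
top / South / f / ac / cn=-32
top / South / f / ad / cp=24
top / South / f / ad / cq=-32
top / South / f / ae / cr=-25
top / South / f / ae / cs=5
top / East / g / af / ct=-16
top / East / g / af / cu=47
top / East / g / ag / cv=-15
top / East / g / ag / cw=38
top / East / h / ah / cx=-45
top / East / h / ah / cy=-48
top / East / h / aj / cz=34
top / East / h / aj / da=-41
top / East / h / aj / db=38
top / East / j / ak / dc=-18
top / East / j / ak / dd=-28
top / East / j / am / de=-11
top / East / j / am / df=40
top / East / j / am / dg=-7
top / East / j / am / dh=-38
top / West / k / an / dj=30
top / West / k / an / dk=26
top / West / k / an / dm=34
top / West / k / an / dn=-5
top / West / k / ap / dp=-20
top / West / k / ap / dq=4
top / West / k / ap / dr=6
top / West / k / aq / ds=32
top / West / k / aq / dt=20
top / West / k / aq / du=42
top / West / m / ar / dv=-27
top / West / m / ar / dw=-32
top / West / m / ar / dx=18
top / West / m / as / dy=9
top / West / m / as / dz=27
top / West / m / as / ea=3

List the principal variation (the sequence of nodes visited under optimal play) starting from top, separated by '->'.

top -> West -> m -> ar -> dx

n (Chen): max(-44, -14, -24) = -14
p (Chen): max(34, -14, -38) = 34
q (Chen): max(-12, 47, 13) = 47
a (Alice): min(-14, 34, 47) = -14
r (Chen): max(16, -48, -34) = 16
s (Chen): max(-17, -22, 29) = 29
b (Alice): min(16, 29) = 16
t (Chen): max(-1, 16, 40, 37) = 40
u (Chen): max(44, 5) = 44
c (Alice): min(40, 44) = 40
North (Chen): max(-14, 16, 40) = 40
v (Chen): max(-4, 42) = 42
w (Chen): max(49, 19, -6) = 49
x (Chen): max(26, -49, 50) = 50
d (Alice): min(42, 49, 50) = 42
y (Chen): max(-43, -5, -1, -34) = -1
z (Chen): max(50, 46) = 50
aa (Chen): max(-44, 39) = 39
ab (Chen): max(30, -17, -42) = 30
e (Alice): min(-1, 50, 39, 30) = -1
ac (Chen): max(-9, -32) = -9
ad (Chen): max(24, -32) = 24
ae (Chen): max(-25, 5) = 5
f (Alice): min(-9, 24, 5) = -9
South (Chen): max(42, -1, -9) = 42
af (Chen): max(-16, 47) = 47
ag (Chen): max(-15, 38) = 38
g (Alice): min(47, 38) = 38
ah (Chen): max(-45, -48) = -45
aj (Chen): max(34, -41, 38) = 38
h (Alice): min(-45, 38) = -45
ak (Chen): max(-18, -28) = -18
am (Chen): max(-11, 40, -7, -38) = 40
j (Alice): min(-18, 40) = -18
East (Chen): max(38, -45, -18) = 38
an (Chen): max(30, 26, 34, -5) = 34
ap (Chen): max(-20, 4, 6) = 6
aq (Chen): max(32, 20, 42) = 42
k (Alice): min(34, 6, 42) = 6
ar (Chen): max(-27, -32, 18) = 18
as (Chen): max(9, 27, 3) = 27
m (Alice): min(18, 27) = 18
West (Chen): max(6, 18) = 18
top (Alice): min(40, 42, 38, 18) = 18
At top, Alice picks West (lowest: 18).
At West, Chen picks m (highest: 18).
At m, Alice picks ar (lowest: 18).
At ar, Chen picks dx (highest: 18).
Terminal value 18.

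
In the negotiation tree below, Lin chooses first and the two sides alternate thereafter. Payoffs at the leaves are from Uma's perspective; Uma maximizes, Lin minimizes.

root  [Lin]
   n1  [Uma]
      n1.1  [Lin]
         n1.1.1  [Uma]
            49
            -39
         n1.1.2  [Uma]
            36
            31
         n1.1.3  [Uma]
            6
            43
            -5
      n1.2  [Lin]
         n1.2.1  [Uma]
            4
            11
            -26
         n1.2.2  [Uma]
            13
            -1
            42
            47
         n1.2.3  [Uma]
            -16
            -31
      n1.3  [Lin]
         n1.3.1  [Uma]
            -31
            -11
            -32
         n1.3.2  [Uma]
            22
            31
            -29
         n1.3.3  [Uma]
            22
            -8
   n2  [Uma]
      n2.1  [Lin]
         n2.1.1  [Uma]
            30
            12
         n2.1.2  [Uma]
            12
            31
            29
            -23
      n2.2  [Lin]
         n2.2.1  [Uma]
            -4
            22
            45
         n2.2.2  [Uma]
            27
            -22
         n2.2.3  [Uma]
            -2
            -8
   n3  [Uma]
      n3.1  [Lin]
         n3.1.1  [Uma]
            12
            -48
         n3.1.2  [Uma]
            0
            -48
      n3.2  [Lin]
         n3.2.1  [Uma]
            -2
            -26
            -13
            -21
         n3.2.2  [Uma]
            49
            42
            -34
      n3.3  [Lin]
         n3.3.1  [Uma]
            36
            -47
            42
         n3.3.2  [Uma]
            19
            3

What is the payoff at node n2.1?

n2.1.1 (Uma): max(30, 12) = 30
n2.1.2 (Uma): max(12, 31, 29, -23) = 31
n2.1 (Lin): min(30, 31) = 30

30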